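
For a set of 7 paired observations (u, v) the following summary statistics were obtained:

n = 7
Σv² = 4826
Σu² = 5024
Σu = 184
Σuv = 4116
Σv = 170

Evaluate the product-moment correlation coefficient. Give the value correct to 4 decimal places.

-0.9752

r = (nΣuv − ΣuΣv) / √[(nΣu² − (Σu)²)(nΣv² − (Σv)²)]
Numerator: 7×4116 − 184×170 = -2468
Denominator: √[(35168 − 33856)(33782 − 28900)] = √[1312 × 4882] = 2530.8465
r = -2468 / 2530.8465 ≈ -0.9752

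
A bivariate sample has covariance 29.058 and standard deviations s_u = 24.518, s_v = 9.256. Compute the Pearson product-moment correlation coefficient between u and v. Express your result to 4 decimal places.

0.1280

r = Cov(u,v) / (s_u · s_v) = 29.058 / (24.518 × 9.256)
  = 29.058 / 226.9386 ≈ 0.1280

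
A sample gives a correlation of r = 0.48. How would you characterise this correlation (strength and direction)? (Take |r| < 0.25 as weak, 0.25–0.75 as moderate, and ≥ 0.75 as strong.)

r = 0.48 > 0 so the relationship is positive.
|r| = 0.48, which falls in the moderate range.

moderate positive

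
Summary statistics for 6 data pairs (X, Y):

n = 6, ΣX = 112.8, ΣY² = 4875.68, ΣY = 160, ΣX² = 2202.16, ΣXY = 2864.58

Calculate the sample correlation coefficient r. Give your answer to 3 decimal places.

-0.644

r = (nΣXY − ΣXΣY) / √[(nΣX² − (ΣX)²)(nΣY² − (ΣY)²)]
Numerator: 6×2864.58 − 112.8×160 = -860.52
Denominator: √[(13212.96 − 12723.84)(29254.08 − 25600)] = √[489.12 × 3654.08] = 1336.8933
r = -860.52 / 1336.8933 ≈ -0.644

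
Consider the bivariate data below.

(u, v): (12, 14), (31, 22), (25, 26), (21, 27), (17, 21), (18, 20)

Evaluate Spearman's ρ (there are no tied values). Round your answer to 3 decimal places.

0.714

Rank u: 1, 6, 5, 4, 2, 3
Rank v: 1, 4, 5, 6, 3, 2
d = rank(u) − rank(v): 0, 2, 0, -2, -1, 1; Σd² = 10
ρ = 1 − 6Σd² / [n(n²−1)] = 1 − 6×10 / (6×35) = 1 − 60/210 ≈ 0.714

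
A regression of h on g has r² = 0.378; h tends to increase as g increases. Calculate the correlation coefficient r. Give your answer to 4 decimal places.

|r| = √0.378 = 0.6148
The association is positive, so r = 0.6148.

0.6148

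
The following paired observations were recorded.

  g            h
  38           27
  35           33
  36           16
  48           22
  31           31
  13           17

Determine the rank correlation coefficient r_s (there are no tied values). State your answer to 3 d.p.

-0.086

Rank g: 5, 3, 4, 6, 2, 1
Rank h: 4, 6, 1, 3, 5, 2
d = rank(g) − rank(h): 1, -3, 3, 3, -3, -1; Σd² = 38
ρ = 1 − 6Σd² / [n(n²−1)] = 1 − 6×38 / (6×35) = 1 − 228/210 ≈ -0.086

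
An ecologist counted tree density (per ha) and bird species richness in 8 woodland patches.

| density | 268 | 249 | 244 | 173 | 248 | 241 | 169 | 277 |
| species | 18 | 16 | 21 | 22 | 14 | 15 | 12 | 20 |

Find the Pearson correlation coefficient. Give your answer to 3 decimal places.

n = 8, Σx = 1869, Σy = 138, Σx² = 448165, Σy² = 2470, Σxy = 32393
nΣxy − ΣxΣy = 259144 − 257922 = 1222
nΣx² − (Σx)² = 3585320 − 3493161 = 92159; nΣy² − (Σy)² = 19760 − 19044 = 716
r = 1222 / √(92159 × 716) = 1222 / 8123.1671 ≈ 0.150

0.150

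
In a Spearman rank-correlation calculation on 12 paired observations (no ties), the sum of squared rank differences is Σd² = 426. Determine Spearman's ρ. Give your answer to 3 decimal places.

-0.490

ρ = 1 − 6Σd² / [n(n²−1)] = 1 − 6×426 / (12×143)
  = 1 − 2556/1716 = 1 − 1.4895 ≈ -0.490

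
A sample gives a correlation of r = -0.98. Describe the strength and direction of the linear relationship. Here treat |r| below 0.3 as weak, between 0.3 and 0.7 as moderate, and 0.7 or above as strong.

strong negative

r = -0.98 < 0 so the relationship is negative.
|r| = 0.98, which falls in the strong range.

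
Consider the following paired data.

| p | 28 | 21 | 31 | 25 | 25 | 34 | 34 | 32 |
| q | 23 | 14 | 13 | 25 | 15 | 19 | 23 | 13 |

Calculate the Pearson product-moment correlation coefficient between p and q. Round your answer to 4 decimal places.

0.0973

n = 8, Σp = 230, Σq = 145, Σp² = 6772, Σq² = 2803, Σpq = 4185
nΣpq − ΣpΣq = 33480 − 33350 = 130
nΣp² − (Σp)² = 54176 − 52900 = 1276; nΣq² − (Σq)² = 22424 − 21025 = 1399
r = 130 / √(1276 × 1399) = 130 / 1336.0853 ≈ 0.0973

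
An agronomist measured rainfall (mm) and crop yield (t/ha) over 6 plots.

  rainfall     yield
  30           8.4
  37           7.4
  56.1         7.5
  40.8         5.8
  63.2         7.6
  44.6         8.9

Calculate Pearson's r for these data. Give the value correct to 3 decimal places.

-0.068

n = 6, Σx = 271.7, Σy = 45.6, Σx² = 13064.25, Σy² = 352.18, Σxy = 2060.45
nΣxy − ΣxΣy = 12362.7 − 12389.52 = -26.82
nΣx² − (Σx)² = 78385.5 − 73820.89 = 4564.61; nΣy² − (Σy)² = 2113.08 − 2079.36 = 33.72
r = -26.82 / √(4564.61 × 33.72) = -26.82 / 392.3247 ≈ -0.068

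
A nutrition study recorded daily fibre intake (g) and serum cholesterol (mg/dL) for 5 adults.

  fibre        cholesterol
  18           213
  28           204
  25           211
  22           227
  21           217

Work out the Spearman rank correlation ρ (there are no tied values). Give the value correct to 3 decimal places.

-0.600

Rank fibre: 1, 5, 4, 3, 2
Rank cholesterol: 3, 1, 2, 5, 4
d = rank(fibre) − rank(cholesterol): -2, 4, 2, -2, -2; Σd² = 32
ρ = 1 − 6Σd² / [n(n²−1)] = 1 − 6×32 / (5×24) = 1 − 192/120 ≈ -0.600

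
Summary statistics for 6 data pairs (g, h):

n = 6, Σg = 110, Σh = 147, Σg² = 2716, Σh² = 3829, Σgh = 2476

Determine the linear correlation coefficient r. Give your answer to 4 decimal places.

-0.5490

r = (nΣgh − ΣgΣh) / √[(nΣg² − (Σg)²)(nΣh² − (Σh)²)]
Numerator: 6×2476 − 110×147 = -1314
Denominator: √[(16296 − 12100)(22974 − 21609)] = √[4196 × 1365] = 2393.2279
r = -1314 / 2393.2279 ≈ -0.5490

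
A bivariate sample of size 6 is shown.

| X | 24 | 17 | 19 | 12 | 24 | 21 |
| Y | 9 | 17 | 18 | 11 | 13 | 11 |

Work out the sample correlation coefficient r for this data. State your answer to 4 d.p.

-0.2237

n = 6, ΣX = 117, ΣY = 79, ΣX² = 2387, ΣY² = 1105, ΣXY = 1522
nΣXY − ΣXΣY = 9132 − 9243 = -111
nΣX² − (ΣX)² = 14322 − 13689 = 633; nΣY² − (ΣY)² = 6630 − 6241 = 389
r = -111 / √(633 × 389) = -111 / 496.2227 ≈ -0.2237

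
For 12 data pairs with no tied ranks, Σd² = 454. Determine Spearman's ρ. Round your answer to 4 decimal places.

-0.5874

ρ = 1 − 6Σd² / [n(n²−1)] = 1 − 6×454 / (12×143)
  = 1 − 2724/1716 = 1 − 1.58741 ≈ -0.5874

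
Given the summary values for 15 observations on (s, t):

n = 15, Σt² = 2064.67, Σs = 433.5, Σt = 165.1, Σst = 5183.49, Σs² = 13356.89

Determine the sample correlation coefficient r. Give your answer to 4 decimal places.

r = (nΣst − ΣsΣt) / √[(nΣs² − (Σs)²)(nΣt² − (Σt)²)]
Numerator: 15×5183.49 − 433.5×165.1 = 6181.5
Denominator: √[(200353.35 − 187922.25)(30970.05 − 27258.01)] = √[12431.1 × 3712.04] = 6792.9920
r = 6181.5 / 6792.9920 ≈ 0.9100

0.9100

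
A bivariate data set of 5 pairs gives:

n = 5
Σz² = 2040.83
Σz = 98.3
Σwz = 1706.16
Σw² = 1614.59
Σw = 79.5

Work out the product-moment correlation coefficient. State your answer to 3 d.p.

r = (nΣwz − ΣwΣz) / √[(nΣw² − (Σw)²)(nΣz² − (Σz)²)]
Numerator: 5×1706.16 − 79.5×98.3 = 715.95
Denominator: √[(8072.95 − 6320.25)(10204.15 − 9662.89)] = √[1752.7 × 541.26] = 973.9951
r = 715.95 / 973.9951 ≈ 0.735

0.735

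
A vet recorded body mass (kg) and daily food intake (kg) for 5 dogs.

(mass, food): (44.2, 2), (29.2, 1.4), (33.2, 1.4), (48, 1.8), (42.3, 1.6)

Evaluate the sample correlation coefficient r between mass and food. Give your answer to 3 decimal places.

0.843

n = 5, Σx = 196.9, Σy = 8.2, Σx² = 8001.81, Σy² = 13.72, Σxy = 329.84
nΣxy − ΣxΣy = 1649.2 − 1614.58 = 34.62
nΣx² − (Σx)² = 40009.05 − 38769.61 = 1239.44; nΣy² − (Σy)² = 68.6 − 67.24 = 1.36
r = 34.62 / √(1239.44 × 1.36) = 34.62 / 41.0565 ≈ 0.843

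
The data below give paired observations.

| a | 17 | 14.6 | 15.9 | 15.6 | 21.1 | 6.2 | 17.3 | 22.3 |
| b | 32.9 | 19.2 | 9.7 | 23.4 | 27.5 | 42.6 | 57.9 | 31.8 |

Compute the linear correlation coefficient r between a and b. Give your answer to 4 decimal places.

n = 8, Σa = 130, Σb = 245, Σa² = 2278.56, Σb² = 9027.36, Σab = 3914.07
nΣab − ΣaΣb = 31312.56 − 31850 = -537.44
nΣa² − (Σa)² = 18228.48 − 16900 = 1328.48; nΣb² − (Σb)² = 72218.88 − 60025 = 12193.88
r = -537.44 / √(1328.48 × 12193.88) = -537.44 / 4024.8386 ≈ -0.1335

-0.1335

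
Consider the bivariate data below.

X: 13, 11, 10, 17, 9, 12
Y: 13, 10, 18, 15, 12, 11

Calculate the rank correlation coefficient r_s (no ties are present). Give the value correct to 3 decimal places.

Rank X: 5, 3, 2, 6, 1, 4
Rank Y: 4, 1, 6, 5, 3, 2
d = rank(X) − rank(Y): 1, 2, -4, 1, -2, 2; Σd² = 30
ρ = 1 − 6Σd² / [n(n²−1)] = 1 − 6×30 / (6×35) = 1 − 180/210 ≈ 0.143

0.143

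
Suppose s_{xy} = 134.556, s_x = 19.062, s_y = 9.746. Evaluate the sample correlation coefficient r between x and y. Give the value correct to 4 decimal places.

r = Cov(x,y) / (s_x · s_y) = 134.556 / (19.062 × 9.746)
  = 134.556 / 185.7783 ≈ 0.7243

0.7243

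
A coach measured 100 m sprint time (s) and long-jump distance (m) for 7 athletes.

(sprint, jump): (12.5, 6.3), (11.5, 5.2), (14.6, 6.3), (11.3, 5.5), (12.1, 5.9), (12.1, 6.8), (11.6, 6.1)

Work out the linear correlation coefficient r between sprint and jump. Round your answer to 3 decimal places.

0.468

n = 7, Σx = 85.7, Σy = 42.1, Σx² = 1056.73, Σy² = 254.93, Σxy = 517.11
nΣxy − ΣxΣy = 3619.77 − 3607.97 = 11.8
nΣx² − (Σx)² = 7397.11 − 7344.49 = 52.62; nΣy² − (Σy)² = 1784.51 − 1772.41 = 12.1
r = 11.8 / √(52.62 × 12.1) = 11.8 / 25.2330 ≈ 0.468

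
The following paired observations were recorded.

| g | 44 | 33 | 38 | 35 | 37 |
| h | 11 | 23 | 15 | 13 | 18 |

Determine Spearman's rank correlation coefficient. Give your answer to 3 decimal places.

-0.700

Rank g: 5, 1, 4, 2, 3
Rank h: 1, 5, 3, 2, 4
d = rank(g) − rank(h): 4, -4, 1, 0, -1; Σd² = 34
ρ = 1 − 6Σd² / [n(n²−1)] = 1 − 6×34 / (5×24) = 1 − 204/120 ≈ -0.700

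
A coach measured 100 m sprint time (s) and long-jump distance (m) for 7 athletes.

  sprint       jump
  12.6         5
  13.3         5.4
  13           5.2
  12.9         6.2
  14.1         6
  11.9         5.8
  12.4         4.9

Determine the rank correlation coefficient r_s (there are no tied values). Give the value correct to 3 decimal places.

0.357

Rank sprint: 3, 6, 5, 4, 7, 1, 2
Rank jump: 2, 4, 3, 7, 6, 5, 1
d = rank(sprint) − rank(jump): 1, 2, 2, -3, 1, -4, 1; Σd² = 36
ρ = 1 − 6Σd² / [n(n²−1)] = 1 − 6×36 / (7×48) = 1 − 216/336 ≈ 0.357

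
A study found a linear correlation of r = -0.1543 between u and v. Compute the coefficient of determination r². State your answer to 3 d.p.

r² = (-0.1543)² = 0.024

0.024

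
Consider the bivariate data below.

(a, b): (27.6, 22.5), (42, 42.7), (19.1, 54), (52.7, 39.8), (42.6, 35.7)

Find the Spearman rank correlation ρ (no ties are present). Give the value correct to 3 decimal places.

-0.300

Rank a: 2, 3, 1, 5, 4
Rank b: 1, 4, 5, 3, 2
d = rank(a) − rank(b): 1, -1, -4, 2, 2; Σd² = 26
ρ = 1 − 6Σd² / [n(n²−1)] = 1 − 6×26 / (5×24) = 1 − 156/120 ≈ -0.300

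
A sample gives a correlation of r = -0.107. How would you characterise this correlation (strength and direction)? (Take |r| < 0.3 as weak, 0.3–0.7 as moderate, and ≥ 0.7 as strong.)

r = -0.107 < 0 so the relationship is negative.
|r| = 0.107, which falls in the weak range.

weak negative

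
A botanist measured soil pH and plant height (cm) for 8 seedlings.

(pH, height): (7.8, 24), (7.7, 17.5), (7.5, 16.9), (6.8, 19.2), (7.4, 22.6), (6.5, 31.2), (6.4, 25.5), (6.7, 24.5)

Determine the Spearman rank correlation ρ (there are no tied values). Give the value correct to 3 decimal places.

-0.690

Rank pH: 8, 7, 6, 4, 5, 2, 1, 3
Rank height: 5, 2, 1, 3, 4, 8, 7, 6
d = rank(pH) − rank(height): 3, 5, 5, 1, 1, -6, -6, -3; Σd² = 142
ρ = 1 − 6Σd² / [n(n²−1)] = 1 − 6×142 / (8×63) = 1 − 852/504 ≈ -0.690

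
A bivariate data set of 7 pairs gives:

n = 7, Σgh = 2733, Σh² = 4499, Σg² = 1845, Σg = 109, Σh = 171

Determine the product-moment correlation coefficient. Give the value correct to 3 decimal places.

0.322

r = (nΣgh − ΣgΣh) / √[(nΣg² − (Σg)²)(nΣh² − (Σh)²)]
Numerator: 7×2733 − 109×171 = 492
Denominator: √[(12915 − 11881)(31493 − 29241)] = √[1034 × 2252] = 1525.9646
r = 492 / 1525.9646 ≈ 0.322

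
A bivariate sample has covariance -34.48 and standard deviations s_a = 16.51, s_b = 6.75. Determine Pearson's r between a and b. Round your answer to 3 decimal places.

r = Cov(a,b) / (s_a · s_b) = -34.48 / (16.51 × 6.75)
  = -34.48 / 111.4425 ≈ -0.309

-0.309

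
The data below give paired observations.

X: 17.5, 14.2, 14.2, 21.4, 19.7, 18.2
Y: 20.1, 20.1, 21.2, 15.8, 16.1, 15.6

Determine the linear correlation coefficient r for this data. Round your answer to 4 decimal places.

n = 6, ΣX = 105.2, ΣY = 108.9, ΣX² = 1886.82, ΣY² = 2009.67, ΣXY = 1877.42
nΣXY − ΣXΣY = 11264.52 − 11456.28 = -191.76
nΣX² − (ΣX)² = 11320.92 − 11067.04 = 253.88; nΣY² − (ΣY)² = 12058.02 − 11859.21 = 198.81
r = -191.76 / √(253.88 × 198.81) = -191.76 / 224.6639 ≈ -0.8535

-0.8535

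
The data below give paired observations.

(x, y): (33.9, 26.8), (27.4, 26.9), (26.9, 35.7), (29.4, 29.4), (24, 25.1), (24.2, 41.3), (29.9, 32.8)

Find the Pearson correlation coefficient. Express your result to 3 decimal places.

-0.345

n = 7, Σx = 195.7, Σy = 218, Σx² = 5543.59, Σy² = 6992.24, Σxy = 6052.85
nΣxy − ΣxΣy = 42369.95 − 42662.6 = -292.65
nΣx² − (Σx)² = 38805.13 − 38298.49 = 506.64; nΣy² − (Σy)² = 48945.68 − 47524 = 1421.68
r = -292.65 / √(506.64 × 1421.68) = -292.65 / 848.6931 ≈ -0.345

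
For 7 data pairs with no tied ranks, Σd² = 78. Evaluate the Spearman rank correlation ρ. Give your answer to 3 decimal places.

ρ = 1 − 6Σd² / [n(n²−1)] = 1 − 6×78 / (7×48)
  = 1 − 468/336 = 1 − 1.3929 ≈ -0.393

-0.393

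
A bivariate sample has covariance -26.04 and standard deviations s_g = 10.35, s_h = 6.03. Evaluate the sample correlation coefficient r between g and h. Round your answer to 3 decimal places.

-0.417

r = Cov(g,h) / (s_g · s_h) = -26.04 / (10.35 × 6.03)
  = -26.04 / 62.4105 ≈ -0.417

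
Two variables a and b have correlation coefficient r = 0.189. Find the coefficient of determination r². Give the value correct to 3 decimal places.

0.036

r² = (0.189)² = 0.036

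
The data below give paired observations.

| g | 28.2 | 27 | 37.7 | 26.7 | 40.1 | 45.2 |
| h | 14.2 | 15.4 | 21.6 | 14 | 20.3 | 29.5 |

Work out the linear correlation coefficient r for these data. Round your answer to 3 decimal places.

0.949

n = 6, Σg = 204.9, Σh = 115, Σg² = 7309.47, Σh² = 2383.7, Σgh = 4151.79
nΣgh − ΣgΣh = 24910.74 − 23563.5 = 1347.24
nΣg² − (Σg)² = 43856.82 − 41984.01 = 1872.81; nΣh² − (Σh)² = 14302.2 − 13225 = 1077.2
r = 1347.24 / √(1872.81 × 1077.2) = 1347.24 / 1420.3489 ≈ 0.949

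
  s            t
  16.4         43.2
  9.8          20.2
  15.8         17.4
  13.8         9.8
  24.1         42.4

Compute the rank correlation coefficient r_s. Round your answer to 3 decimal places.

Rank s: 4, 1, 3, 2, 5
Rank t: 5, 3, 2, 1, 4
d = rank(s) − rank(t): -1, -2, 1, 1, 1; Σd² = 8
ρ = 1 − 6Σd² / [n(n²−1)] = 1 − 6×8 / (5×24) = 1 − 48/120 ≈ 0.600

0.600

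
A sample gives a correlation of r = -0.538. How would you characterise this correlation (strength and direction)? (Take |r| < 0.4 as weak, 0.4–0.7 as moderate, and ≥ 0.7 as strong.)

moderate negative

r = -0.538 < 0 so the relationship is negative.
|r| = 0.538, which falls in the moderate range.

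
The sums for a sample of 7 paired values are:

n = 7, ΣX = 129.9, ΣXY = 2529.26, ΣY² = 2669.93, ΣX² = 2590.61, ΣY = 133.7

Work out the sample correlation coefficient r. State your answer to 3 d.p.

r = (nΣXY − ΣXΣY) / √[(nΣX² − (ΣX)²)(nΣY² − (ΣY)²)]
Numerator: 7×2529.26 − 129.9×133.7 = 337.19
Denominator: √[(18134.27 − 16874.01)(18689.51 − 17875.69)] = √[1260.26 × 813.82] = 1012.7314
r = 337.19 / 1012.7314 ≈ 0.333

0.333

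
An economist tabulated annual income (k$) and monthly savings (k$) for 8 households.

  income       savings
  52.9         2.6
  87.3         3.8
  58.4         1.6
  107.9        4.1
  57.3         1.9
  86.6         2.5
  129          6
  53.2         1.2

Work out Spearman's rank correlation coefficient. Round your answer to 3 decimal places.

Rank income: 1, 6, 4, 7, 3, 5, 8, 2
Rank savings: 5, 6, 2, 7, 3, 4, 8, 1
d = rank(income) − rank(savings): -4, 0, 2, 0, 0, 1, 0, 1; Σd² = 22
ρ = 1 − 6Σd² / [n(n²−1)] = 1 − 6×22 / (8×63) = 1 − 132/504 ≈ 0.738

0.738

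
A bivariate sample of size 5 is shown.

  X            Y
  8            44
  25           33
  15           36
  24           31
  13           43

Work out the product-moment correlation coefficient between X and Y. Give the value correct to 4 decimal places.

-0.9279

n = 5, ΣX = 85, ΣY = 187, ΣX² = 1659, ΣY² = 7131, ΣXY = 3020
nΣXY − ΣXΣY = 15100 − 15895 = -795
nΣX² − (ΣX)² = 8295 − 7225 = 1070; nΣY² − (ΣY)² = 35655 − 34969 = 686
r = -795 / √(1070 × 686) = -795 / 856.7497 ≈ -0.9279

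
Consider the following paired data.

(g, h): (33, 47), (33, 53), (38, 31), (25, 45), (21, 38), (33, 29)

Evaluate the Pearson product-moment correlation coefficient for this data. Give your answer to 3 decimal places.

n = 6, Σg = 183, Σh = 243, Σg² = 5777, Σh² = 10289, Σgh = 7358
nΣgh − ΣgΣh = 44148 − 44469 = -321
nΣg² − (Σg)² = 34662 − 33489 = 1173; nΣh² − (Σh)² = 61734 − 59049 = 2685
r = -321 / √(1173 × 2685) = -321 / 1774.6845 ≈ -0.181

-0.181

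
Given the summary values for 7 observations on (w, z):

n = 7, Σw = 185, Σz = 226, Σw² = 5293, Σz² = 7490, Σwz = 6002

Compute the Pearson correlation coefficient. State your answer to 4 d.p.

r = (nΣwz − ΣwΣz) / √[(nΣw² − (Σw)²)(nΣz² − (Σz)²)]
Numerator: 7×6002 − 185×226 = 204
Denominator: √[(37051 − 34225)(52430 − 51076)] = √[2826 × 1354] = 1956.1196
r = 204 / 1956.1196 ≈ 0.1043

0.1043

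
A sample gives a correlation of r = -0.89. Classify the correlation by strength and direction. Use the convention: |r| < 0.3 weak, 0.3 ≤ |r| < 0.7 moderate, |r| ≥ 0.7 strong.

strong negative

r = -0.89 < 0 so the relationship is negative.
|r| = 0.89, which falls in the strong range.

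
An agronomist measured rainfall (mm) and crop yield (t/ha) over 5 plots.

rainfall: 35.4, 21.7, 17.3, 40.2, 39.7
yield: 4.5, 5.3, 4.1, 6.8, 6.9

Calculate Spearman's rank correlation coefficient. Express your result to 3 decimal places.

0.800

Rank rainfall: 3, 2, 1, 5, 4
Rank yield: 2, 3, 1, 4, 5
d = rank(rainfall) − rank(yield): 1, -1, 0, 1, -1; Σd² = 4
ρ = 1 − 6Σd² / [n(n²−1)] = 1 − 6×4 / (5×24) = 1 − 24/120 ≈ 0.800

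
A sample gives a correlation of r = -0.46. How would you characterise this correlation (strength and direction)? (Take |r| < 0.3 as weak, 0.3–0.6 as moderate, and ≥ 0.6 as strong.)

r = -0.46 < 0 so the relationship is negative.
|r| = 0.46, which falls in the moderate range.

moderate negative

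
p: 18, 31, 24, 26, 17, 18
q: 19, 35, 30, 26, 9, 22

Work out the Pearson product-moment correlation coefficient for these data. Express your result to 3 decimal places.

0.874

n = 6, Σp = 134, Σq = 141, Σp² = 3150, Σq² = 3727, Σpq = 3372
nΣpq − ΣpΣq = 20232 − 18894 = 1338
nΣp² − (Σp)² = 18900 − 17956 = 944; nΣq² − (Σq)² = 22362 − 19881 = 2481
r = 1338 / √(944 × 2481) = 1338 / 1530.3803 ≈ 0.874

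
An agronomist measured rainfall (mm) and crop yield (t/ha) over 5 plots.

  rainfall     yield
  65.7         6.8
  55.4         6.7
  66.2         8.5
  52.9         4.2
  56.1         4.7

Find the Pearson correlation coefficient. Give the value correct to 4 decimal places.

n = 5, Σx = 296.3, Σy = 30.9, Σx² = 17713.71, Σy² = 203.11, Σxy = 1866.49
nΣxy − ΣxΣy = 9332.45 − 9155.67 = 176.78
nΣx² − (Σx)² = 88568.55 − 87793.69 = 774.86; nΣy² − (Σy)² = 1015.55 − 954.81 = 60.74
r = 176.78 / √(774.86 × 60.74) = 176.78 / 216.9447 ≈ 0.8149

0.8149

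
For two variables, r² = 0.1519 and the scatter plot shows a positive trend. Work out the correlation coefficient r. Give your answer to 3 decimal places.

|r| = √0.1519 = 0.390
The association is positive, so r = 0.390.

0.390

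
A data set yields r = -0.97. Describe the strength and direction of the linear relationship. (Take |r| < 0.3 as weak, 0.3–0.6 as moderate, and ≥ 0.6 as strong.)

r = -0.97 < 0 so the relationship is negative.
|r| = 0.97, which falls in the strong range.

strong negative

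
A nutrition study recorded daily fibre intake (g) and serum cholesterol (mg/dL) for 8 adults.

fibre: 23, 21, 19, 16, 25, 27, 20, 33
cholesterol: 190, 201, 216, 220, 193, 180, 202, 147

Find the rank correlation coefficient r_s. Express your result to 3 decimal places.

Rank fibre: 5, 4, 2, 1, 6, 7, 3, 8
Rank cholesterol: 3, 5, 7, 8, 4, 2, 6, 1
d = rank(fibre) − rank(cholesterol): 2, -1, -5, -7, 2, 5, -3, 7; Σd² = 166
ρ = 1 − 6Σd² / [n(n²−1)] = 1 − 6×166 / (8×63) = 1 − 996/504 ≈ -0.976

-0.976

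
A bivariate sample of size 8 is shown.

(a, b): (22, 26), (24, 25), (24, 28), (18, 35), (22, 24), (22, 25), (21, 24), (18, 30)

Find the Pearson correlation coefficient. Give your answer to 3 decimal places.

n = 8, Σa = 171, Σb = 217, Σa² = 3693, Σb² = 5987, Σab = 4596
nΣab − ΣaΣb = 36768 − 37107 = -339
nΣa² − (Σa)² = 29544 − 29241 = 303; nΣb² − (Σb)² = 47896 − 47089 = 807
r = -339 / √(303 × 807) = -339 / 494.4906 ≈ -0.686

-0.686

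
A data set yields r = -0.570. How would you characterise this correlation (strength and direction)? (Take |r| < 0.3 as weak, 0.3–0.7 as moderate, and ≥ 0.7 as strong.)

moderate negative

r = -0.570 < 0 so the relationship is negative.
|r| = 0.570, which falls in the moderate range.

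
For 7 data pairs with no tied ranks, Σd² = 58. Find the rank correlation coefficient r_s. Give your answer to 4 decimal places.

ρ = 1 − 6Σd² / [n(n²−1)] = 1 − 6×58 / (7×48)
  = 1 − 348/336 = 1 − 1.03571 ≈ -0.0357

-0.0357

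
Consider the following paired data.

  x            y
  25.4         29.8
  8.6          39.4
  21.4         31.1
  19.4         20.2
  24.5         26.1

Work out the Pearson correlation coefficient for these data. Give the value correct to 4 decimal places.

n = 5, Σx = 99.3, Σy = 146.6, Σx² = 2153.69, Σy² = 4496.86, Σxy = 2792.63
nΣxy − ΣxΣy = 13963.15 − 14557.38 = -594.23
nΣx² − (Σx)² = 10768.45 − 9860.49 = 907.96; nΣy² − (Σy)² = 22484.3 − 21491.56 = 992.74
r = -594.23 / √(907.96 × 992.74) = -594.23 / 949.4041 ≈ -0.6259

-0.6259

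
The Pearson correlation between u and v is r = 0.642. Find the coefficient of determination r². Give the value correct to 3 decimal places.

0.412

r² = (0.642)² = 0.412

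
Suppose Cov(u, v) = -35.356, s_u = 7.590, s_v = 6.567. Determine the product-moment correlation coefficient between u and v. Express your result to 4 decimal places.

r = Cov(u,v) / (s_u · s_v) = -35.356 / (7.590 × 6.567)
  = -35.356 / 49.8435 ≈ -0.7093

-0.7093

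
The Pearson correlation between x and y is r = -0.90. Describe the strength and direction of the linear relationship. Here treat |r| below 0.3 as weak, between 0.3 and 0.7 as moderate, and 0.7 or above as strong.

r = -0.90 < 0 so the relationship is negative.
|r| = 0.90, which falls in the strong range.

strong negative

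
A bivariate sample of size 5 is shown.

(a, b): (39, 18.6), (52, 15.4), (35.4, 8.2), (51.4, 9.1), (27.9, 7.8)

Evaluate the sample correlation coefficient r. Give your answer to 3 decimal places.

n = 5, Σa = 205.7, Σb = 59.1, Σa² = 8898.53, Σb² = 794.01, Σab = 2501.84
nΣab − ΣaΣb = 12509.2 − 12156.87 = 352.33
nΣa² − (Σa)² = 44492.65 − 42312.49 = 2180.16; nΣb² − (Σb)² = 3970.05 − 3492.81 = 477.24
r = 352.33 / √(2180.16 × 477.24) = 352.33 / 1020.0292 ≈ 0.345

0.345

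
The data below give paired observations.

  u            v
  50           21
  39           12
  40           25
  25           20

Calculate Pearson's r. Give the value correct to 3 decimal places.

n = 4, Σu = 154, Σv = 78, Σu² = 6246, Σv² = 1610, Σuv = 3018
nΣuv − ΣuΣv = 12072 − 12012 = 60
nΣu² − (Σu)² = 24984 − 23716 = 1268; nΣv² − (Σv)² = 6440 − 6084 = 356
r = 60 / √(1268 × 356) = 60 / 671.8690 ≈ 0.089

0.089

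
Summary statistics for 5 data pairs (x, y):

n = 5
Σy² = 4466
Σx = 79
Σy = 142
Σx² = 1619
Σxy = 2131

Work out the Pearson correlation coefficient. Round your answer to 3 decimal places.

-0.281

r = (nΣxy − ΣxΣy) / √[(nΣx² − (Σx)²)(nΣy² − (Σy)²)]
Numerator: 5×2131 − 79×142 = -563
Denominator: √[(8095 − 6241)(22330 − 20164)] = √[1854 × 2166] = 2003.9371
r = -563 / 2003.9371 ≈ -0.281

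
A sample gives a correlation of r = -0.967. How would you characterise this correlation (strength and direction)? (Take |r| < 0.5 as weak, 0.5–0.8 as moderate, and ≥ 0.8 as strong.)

strong negative

r = -0.967 < 0 so the relationship is negative.
|r| = 0.967, which falls in the strong range.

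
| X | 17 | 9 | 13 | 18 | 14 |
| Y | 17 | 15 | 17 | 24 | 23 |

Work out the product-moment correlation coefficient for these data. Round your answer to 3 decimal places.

n = 5, ΣX = 71, ΣY = 96, ΣX² = 1059, ΣY² = 1908, ΣXY = 1399
nΣXY − ΣXΣY = 6995 − 6816 = 179
nΣX² − (ΣX)² = 5295 − 5041 = 254; nΣY² − (ΣY)² = 9540 − 9216 = 324
r = 179 / √(254 × 324) = 179 / 286.8728 ≈ 0.624

0.624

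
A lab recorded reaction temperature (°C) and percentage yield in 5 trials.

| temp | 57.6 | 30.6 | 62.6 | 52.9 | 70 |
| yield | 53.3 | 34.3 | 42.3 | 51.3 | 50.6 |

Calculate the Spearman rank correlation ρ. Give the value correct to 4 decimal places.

0.2000

Rank temp: 3, 1, 4, 2, 5
Rank yield: 5, 1, 2, 4, 3
d = rank(temp) − rank(yield): -2, 0, 2, -2, 2; Σd² = 16
ρ = 1 − 6Σd² / [n(n²−1)] = 1 − 6×16 / (5×24) = 1 − 96/120 ≈ 0.2000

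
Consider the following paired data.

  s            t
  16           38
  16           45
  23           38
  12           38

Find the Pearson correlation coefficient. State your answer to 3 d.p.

-0.109

n = 4, Σs = 67, Σt = 159, Σs² = 1185, Σt² = 6357, Σst = 2658
nΣst − ΣsΣt = 10632 − 10653 = -21
nΣs² − (Σs)² = 4740 − 4489 = 251; nΣt² − (Σt)² = 25428 − 25281 = 147
r = -21 / √(251 × 147) = -21 / 192.0859 ≈ -0.109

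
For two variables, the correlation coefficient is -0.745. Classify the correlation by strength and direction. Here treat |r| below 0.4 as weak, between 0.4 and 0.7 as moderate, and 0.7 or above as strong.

strong negative

r = -0.745 < 0 so the relationship is negative.
|r| = 0.745, which falls in the strong range.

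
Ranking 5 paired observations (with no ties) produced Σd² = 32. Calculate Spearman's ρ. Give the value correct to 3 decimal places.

-0.600

ρ = 1 − 6Σd² / [n(n²−1)] = 1 − 6×32 / (5×24)
  = 1 − 192/120 = 1 − 1.6000 ≈ -0.600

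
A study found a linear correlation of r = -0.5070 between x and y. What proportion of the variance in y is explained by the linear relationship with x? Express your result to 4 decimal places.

r² = (-0.5070)² = 0.2570

0.2570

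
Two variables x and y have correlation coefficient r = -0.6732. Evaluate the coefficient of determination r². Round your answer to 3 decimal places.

r² = (-0.6732)² = 0.453

0.453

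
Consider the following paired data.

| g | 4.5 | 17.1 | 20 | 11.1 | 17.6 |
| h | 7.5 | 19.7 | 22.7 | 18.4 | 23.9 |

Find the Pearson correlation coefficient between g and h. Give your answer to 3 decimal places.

0.939

n = 5, Σg = 70.3, Σh = 92.2, Σg² = 1145.63, Σh² = 1869.4, Σgh = 1449.5
nΣgh − ΣgΣh = 7247.5 − 6481.66 = 765.84
nΣg² − (Σg)² = 5728.15 − 4942.09 = 786.06; nΣh² − (Σh)² = 9347 − 8500.84 = 846.16
r = 765.84 / √(786.06 × 846.16) = 765.84 / 815.5566 ≈ 0.939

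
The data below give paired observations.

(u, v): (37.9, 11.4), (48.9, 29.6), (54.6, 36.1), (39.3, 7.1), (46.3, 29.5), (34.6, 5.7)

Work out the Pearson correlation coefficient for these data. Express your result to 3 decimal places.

n = 6, Σu = 261.6, Σv = 119.4, Σu² = 11694.12, Σv² = 3262.48, Σuv = 5692.66
nΣuv − ΣuΣv = 34155.96 − 31235.04 = 2920.92
nΣu² − (Σu)² = 70164.72 − 68434.56 = 1730.16; nΣv² − (Σv)² = 19574.88 − 14256.36 = 5318.52
r = 2920.92 / √(1730.16 × 5318.52) = 2920.92 / 3033.4618 ≈ 0.963

0.963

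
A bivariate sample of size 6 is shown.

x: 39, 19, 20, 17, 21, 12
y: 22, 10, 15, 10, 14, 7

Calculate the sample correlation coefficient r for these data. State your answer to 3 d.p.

n = 6, Σx = 128, Σy = 78, Σx² = 3156, Σy² = 1154, Σxy = 1896
nΣxy − ΣxΣy = 11376 − 9984 = 1392
nΣx² − (Σx)² = 18936 − 16384 = 2552; nΣy² − (Σy)² = 6924 − 6084 = 840
r = 1392 / √(2552 × 840) = 1392 / 1464.1311 ≈ 0.951

0.951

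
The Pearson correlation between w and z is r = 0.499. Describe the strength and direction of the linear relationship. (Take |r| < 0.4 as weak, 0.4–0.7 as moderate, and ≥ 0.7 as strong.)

moderate positive

r = 0.499 > 0 so the relationship is positive.
|r| = 0.499, which falls in the moderate range.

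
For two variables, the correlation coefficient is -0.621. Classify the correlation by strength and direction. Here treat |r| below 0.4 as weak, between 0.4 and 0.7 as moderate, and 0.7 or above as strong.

moderate negative

r = -0.621 < 0 so the relationship is negative.
|r| = 0.621, which falls in the moderate range.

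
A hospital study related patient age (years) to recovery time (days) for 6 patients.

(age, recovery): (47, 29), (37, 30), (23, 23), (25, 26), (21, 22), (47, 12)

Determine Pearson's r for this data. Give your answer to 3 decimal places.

n = 6, Σx = 200, Σy = 142, Σx² = 7382, Σy² = 3574, Σxy = 4678
nΣxy − ΣxΣy = 28068 − 28400 = -332
nΣx² − (Σx)² = 44292 − 40000 = 4292; nΣy² − (Σy)² = 21444 − 20164 = 1280
r = -332 / √(4292 × 1280) = -332 / 2343.8771 ≈ -0.142

-0.142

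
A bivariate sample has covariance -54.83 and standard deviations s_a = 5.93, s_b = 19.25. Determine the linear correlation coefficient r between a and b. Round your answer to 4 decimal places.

-0.4803

r = Cov(a,b) / (s_a · s_b) = -54.83 / (5.93 × 19.25)
  = -54.83 / 114.1525 ≈ -0.4803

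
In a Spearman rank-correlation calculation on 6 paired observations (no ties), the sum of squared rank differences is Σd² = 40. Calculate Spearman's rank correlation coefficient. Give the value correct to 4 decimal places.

-0.1429

ρ = 1 − 6Σd² / [n(n²−1)] = 1 − 6×40 / (6×35)
  = 1 − 240/210 = 1 − 1.14286 ≈ -0.1429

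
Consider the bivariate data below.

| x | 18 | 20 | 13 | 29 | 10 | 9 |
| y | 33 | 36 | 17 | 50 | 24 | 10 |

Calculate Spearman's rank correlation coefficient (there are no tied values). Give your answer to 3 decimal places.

0.943

Rank x: 4, 5, 3, 6, 2, 1
Rank y: 4, 5, 2, 6, 3, 1
d = rank(x) − rank(y): 0, 0, 1, 0, -1, 0; Σd² = 2
ρ = 1 − 6Σd² / [n(n²−1)] = 1 − 6×2 / (6×35) = 1 − 12/210 ≈ 0.943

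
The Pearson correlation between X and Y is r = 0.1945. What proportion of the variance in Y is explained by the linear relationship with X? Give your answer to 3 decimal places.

r² = (0.1945)² = 0.038

0.038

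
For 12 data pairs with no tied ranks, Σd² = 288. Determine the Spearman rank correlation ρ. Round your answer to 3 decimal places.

ρ = 1 − 6Σd² / [n(n²−1)] = 1 − 6×288 / (12×143)
  = 1 − 1728/1716 = 1 − 1.0070 ≈ -0.007

-0.007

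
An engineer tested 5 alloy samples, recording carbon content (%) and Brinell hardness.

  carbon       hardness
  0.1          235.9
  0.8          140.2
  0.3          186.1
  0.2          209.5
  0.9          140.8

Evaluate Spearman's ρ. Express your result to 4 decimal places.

-0.9000

Rank carbon: 1, 4, 3, 2, 5
Rank hardness: 5, 1, 3, 4, 2
d = rank(carbon) − rank(hardness): -4, 3, 0, -2, 3; Σd² = 38
ρ = 1 − 6Σd² / [n(n²−1)] = 1 − 6×38 / (5×24) = 1 − 228/120 ≈ -0.9000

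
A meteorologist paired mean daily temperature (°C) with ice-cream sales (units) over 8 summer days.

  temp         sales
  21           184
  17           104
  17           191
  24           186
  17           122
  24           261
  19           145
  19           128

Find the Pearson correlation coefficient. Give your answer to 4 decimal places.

0.7390

n = 8, Σx = 158, Σy = 1321, Σx² = 3182, Σy² = 236163, Σxy = 26868
nΣxy − ΣxΣy = 214944 − 208718 = 6226
nΣx² − (Σx)² = 25456 − 24964 = 492; nΣy² − (Σy)² = 1889304 − 1745041 = 144263
r = 6226 / √(492 × 144263) = 6226 / 8424.8084 ≈ 0.7390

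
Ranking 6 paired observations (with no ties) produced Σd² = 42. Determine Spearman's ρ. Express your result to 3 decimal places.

ρ = 1 − 6Σd² / [n(n²−1)] = 1 − 6×42 / (6×35)
  = 1 − 252/210 = 1 − 1.2000 ≈ -0.200

-0.200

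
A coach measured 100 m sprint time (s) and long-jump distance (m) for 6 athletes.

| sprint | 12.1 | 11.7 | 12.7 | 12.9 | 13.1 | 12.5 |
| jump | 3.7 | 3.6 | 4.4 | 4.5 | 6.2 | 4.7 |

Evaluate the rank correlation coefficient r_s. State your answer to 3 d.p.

Rank sprint: 2, 1, 4, 5, 6, 3
Rank jump: 2, 1, 3, 4, 6, 5
d = rank(sprint) − rank(jump): 0, 0, 1, 1, 0, -2; Σd² = 6
ρ = 1 − 6Σd² / [n(n²−1)] = 1 − 6×6 / (6×35) = 1 − 36/210 ≈ 0.829

0.829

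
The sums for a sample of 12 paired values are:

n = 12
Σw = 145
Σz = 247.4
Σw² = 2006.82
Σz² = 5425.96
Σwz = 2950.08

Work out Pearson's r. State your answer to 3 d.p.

-0.137

r = (nΣwz − ΣwΣz) / √[(nΣw² − (Σw)²)(nΣz² − (Σz)²)]
Numerator: 12×2950.08 − 145×247.4 = -472.04
Denominator: √[(24081.84 − 21025)(65111.52 − 61206.76)] = √[3056.84 × 3904.76] = 3454.8844
r = -472.04 / 3454.8844 ≈ -0.137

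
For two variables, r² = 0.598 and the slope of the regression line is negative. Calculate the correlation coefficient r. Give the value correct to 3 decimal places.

|r| = √0.598 = 0.773
The association is negative, so r = −0.773.

-0.773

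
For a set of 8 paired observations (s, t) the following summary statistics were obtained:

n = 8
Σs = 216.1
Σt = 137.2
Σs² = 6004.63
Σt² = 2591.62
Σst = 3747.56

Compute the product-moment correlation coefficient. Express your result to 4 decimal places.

r = (nΣst − ΣsΣt) / √[(nΣs² − (Σs)²)(nΣt² − (Σt)²)]
Numerator: 8×3747.56 − 216.1×137.2 = 331.56
Denominator: √[(48037.04 − 46699.21)(20732.96 − 18823.84)] = √[1337.83 × 1909.12] = 1598.1483
r = 331.56 / 1598.1483 ≈ 0.2075

0.2075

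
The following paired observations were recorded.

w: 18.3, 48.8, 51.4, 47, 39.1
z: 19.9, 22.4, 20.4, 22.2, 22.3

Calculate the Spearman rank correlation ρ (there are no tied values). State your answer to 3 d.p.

Rank w: 1, 4, 5, 3, 2
Rank z: 1, 5, 2, 3, 4
d = rank(w) − rank(z): 0, -1, 3, 0, -2; Σd² = 14
ρ = 1 − 6Σd² / [n(n²−1)] = 1 − 6×14 / (5×24) = 1 − 84/120 ≈ 0.300

0.300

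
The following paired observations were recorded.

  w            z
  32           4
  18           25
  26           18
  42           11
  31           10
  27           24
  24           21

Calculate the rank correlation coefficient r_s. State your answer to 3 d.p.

-0.786

Rank w: 6, 1, 3, 7, 5, 4, 2
Rank z: 1, 7, 4, 3, 2, 6, 5
d = rank(w) − rank(z): 5, -6, -1, 4, 3, -2, -3; Σd² = 100
ρ = 1 − 6Σd² / [n(n²−1)] = 1 − 6×100 / (7×48) = 1 − 600/336 ≈ -0.786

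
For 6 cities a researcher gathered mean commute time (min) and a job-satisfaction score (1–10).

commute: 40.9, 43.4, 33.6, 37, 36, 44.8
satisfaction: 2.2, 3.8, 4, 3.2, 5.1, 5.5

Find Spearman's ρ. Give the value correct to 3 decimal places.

0.086

Rank commute: 4, 5, 1, 3, 2, 6
Rank satisfaction: 1, 3, 4, 2, 5, 6
d = rank(commute) − rank(satisfaction): 3, 2, -3, 1, -3, 0; Σd² = 32
ρ = 1 − 6Σd² / [n(n²−1)] = 1 − 6×32 / (6×35) = 1 − 192/210 ≈ 0.086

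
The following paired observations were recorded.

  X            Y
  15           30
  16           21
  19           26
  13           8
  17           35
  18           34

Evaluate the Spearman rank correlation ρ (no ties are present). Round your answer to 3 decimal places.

0.486

Rank X: 2, 3, 6, 1, 4, 5
Rank Y: 4, 2, 3, 1, 6, 5
d = rank(X) − rank(Y): -2, 1, 3, 0, -2, 0; Σd² = 18
ρ = 1 − 6Σd² / [n(n²−1)] = 1 − 6×18 / (6×35) = 1 − 108/210 ≈ 0.486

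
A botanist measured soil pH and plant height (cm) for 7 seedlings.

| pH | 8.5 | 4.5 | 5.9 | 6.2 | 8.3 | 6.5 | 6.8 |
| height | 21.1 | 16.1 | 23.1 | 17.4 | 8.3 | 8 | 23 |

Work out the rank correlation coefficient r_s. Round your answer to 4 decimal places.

Rank pH: 7, 1, 2, 3, 6, 4, 5
Rank height: 5, 3, 7, 4, 2, 1, 6
d = rank(pH) − rank(height): 2, -2, -5, -1, 4, 3, -1; Σd² = 60
ρ = 1 − 6Σd² / [n(n²−1)] = 1 − 6×60 / (7×48) = 1 − 360/336 ≈ -0.0714

-0.0714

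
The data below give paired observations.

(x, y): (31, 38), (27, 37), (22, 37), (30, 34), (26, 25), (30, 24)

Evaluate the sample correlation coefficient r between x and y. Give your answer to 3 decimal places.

n = 6, Σx = 166, Σy = 195, Σx² = 4650, Σy² = 6539, Σxy = 5381
nΣxy − ΣxΣy = 32286 − 32370 = -84
nΣx² − (Σx)² = 27900 − 27556 = 344; nΣy² − (Σy)² = 39234 − 38025 = 1209
r = -84 / √(344 × 1209) = -84 / 644.9000 ≈ -0.130

-0.130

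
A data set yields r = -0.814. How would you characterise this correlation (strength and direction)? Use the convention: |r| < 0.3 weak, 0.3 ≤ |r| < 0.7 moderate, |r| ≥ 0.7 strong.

r = -0.814 < 0 so the relationship is negative.
|r| = 0.814, which falls in the strong range.

strong negative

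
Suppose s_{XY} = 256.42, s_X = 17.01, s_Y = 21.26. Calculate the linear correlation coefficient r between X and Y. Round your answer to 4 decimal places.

0.7091

r = Cov(X,Y) / (s_X · s_Y) = 256.42 / (17.01 × 21.26)
  = 256.42 / 361.6326 ≈ 0.7091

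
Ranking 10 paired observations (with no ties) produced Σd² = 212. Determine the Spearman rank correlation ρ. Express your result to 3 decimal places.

-0.285

ρ = 1 − 6Σd² / [n(n²−1)] = 1 − 6×212 / (10×99)
  = 1 − 1272/990 = 1 − 1.2848 ≈ -0.285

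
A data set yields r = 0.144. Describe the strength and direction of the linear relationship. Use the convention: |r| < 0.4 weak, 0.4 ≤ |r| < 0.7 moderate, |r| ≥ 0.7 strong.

r = 0.144 > 0 so the relationship is positive.
|r| = 0.144, which falls in the weak range.

weak positive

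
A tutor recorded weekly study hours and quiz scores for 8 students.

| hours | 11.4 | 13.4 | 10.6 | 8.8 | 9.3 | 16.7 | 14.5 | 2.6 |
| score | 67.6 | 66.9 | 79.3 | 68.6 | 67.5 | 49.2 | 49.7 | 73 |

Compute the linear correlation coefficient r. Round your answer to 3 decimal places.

-0.702

n = 8, Σx = 87.3, Σy = 521.8, Σx² = 1081.71, Σy² = 34815.8, Σxy = 5471.2
nΣxy − ΣxΣy = 43769.6 − 45553.14 = -1783.54
nΣx² − (Σx)² = 8653.68 − 7621.29 = 1032.39; nΣy² − (Σy)² = 278526.4 − 272275.24 = 6251.16
r = -1783.54 / √(1032.39 × 6251.16) = -1783.54 / 2540.4006 ≈ -0.702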